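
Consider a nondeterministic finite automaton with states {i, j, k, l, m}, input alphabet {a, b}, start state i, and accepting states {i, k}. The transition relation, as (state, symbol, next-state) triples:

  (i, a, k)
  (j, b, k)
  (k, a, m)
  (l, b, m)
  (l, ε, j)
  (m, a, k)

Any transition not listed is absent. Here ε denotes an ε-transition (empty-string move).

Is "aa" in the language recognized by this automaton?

No

Start in {i}.
Read 'a': i→{k}; now {k}.
Read 'a': k→{m}; now {m}.
The final set {m} contains no accepting state.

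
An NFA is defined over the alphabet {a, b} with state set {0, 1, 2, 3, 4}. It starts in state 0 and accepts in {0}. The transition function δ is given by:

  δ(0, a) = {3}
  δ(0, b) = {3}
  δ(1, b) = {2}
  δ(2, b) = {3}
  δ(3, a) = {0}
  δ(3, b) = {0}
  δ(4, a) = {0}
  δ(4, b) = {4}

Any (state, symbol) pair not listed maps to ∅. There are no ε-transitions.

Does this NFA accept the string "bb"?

Yes

Start in {0}.
Read 'b': 0→{3}; now {3}.
Read 'b': 3→{0}; now {0}.
The final set {0} contains the accepting state 0.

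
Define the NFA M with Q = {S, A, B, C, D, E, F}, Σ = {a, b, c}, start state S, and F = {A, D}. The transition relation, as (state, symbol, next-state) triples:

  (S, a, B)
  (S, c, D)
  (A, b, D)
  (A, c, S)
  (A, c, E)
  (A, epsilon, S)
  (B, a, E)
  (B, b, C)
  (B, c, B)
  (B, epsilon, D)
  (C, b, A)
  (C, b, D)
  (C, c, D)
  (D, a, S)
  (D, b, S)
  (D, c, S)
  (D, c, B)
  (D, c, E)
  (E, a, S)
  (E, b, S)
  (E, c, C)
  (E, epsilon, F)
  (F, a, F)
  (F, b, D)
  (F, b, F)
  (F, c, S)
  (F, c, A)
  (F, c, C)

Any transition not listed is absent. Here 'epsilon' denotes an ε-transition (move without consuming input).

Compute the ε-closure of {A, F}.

{S, A, F}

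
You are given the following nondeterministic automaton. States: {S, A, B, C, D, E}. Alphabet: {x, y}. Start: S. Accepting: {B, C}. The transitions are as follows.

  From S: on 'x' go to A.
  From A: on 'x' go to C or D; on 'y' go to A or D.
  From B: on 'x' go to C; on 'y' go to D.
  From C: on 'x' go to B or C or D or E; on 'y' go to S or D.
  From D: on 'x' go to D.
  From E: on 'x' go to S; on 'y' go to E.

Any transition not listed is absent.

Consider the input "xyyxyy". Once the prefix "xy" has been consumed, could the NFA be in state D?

Yes

Start in {S}.
Read 'x': S→{A}; now {A}.
Read 'y': A→{A, D}; now {A, D}.
State D is in {A, D}.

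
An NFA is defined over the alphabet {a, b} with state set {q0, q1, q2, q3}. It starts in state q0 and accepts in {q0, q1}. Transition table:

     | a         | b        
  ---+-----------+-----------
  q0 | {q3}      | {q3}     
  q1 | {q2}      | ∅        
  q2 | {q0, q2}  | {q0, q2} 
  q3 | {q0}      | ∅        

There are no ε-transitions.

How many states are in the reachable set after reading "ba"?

1

Start in {q0}.
Read 'b': {q0} → {q3}.
Read 'a': {q3} → {q0}.
That set has 1 state.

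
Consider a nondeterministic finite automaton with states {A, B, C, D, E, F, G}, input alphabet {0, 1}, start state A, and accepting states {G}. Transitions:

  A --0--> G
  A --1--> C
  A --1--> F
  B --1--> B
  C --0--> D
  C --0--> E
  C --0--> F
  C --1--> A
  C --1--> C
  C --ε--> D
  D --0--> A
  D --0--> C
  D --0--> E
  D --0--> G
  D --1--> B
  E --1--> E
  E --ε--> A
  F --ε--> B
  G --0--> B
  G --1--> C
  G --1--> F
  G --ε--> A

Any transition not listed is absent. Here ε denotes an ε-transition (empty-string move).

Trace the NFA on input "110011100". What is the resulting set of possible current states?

{A, B, C, D, E, F, G}

Start in {A}.
Read '1': {A} → {B, C, D, F}.
Read '1': {B, C, D, F} → {A, B, C, D}.
Read '0': {A, B, C, D} → {A, B, C, D, E, F, G}.
Read '0': {A, B, C, D, E, F, G} → {A, B, C, D, E, F, G}.
Read '1': {A, B, C, D, E, F, G} → {A, B, C, D, E, F}.
Read '1': {A, B, C, D, E, F} → {A, B, C, D, E, F}.
Read '1': {A, B, C, D, E, F} → {A, B, C, D, E, F}.
Read '0': {A, B, C, D, E, F} → {A, B, C, D, E, F, G}.
Read '0': {A, B, C, D, E, F, G} → {A, B, C, D, E, F, G}.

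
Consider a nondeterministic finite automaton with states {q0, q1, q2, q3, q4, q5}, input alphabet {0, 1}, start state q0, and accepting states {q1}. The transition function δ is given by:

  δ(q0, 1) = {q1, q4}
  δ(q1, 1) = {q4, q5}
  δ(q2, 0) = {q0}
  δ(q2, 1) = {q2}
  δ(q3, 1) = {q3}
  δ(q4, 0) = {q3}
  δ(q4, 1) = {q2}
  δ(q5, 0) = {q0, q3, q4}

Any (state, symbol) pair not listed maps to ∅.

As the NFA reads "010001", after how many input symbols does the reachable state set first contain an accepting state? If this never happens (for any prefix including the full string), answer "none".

none

Start in {q0}.
Read '0': {q0} → ∅.
The set is empty and remains empty for the remaining 5 symbols.
No reachable set along the way intersects F.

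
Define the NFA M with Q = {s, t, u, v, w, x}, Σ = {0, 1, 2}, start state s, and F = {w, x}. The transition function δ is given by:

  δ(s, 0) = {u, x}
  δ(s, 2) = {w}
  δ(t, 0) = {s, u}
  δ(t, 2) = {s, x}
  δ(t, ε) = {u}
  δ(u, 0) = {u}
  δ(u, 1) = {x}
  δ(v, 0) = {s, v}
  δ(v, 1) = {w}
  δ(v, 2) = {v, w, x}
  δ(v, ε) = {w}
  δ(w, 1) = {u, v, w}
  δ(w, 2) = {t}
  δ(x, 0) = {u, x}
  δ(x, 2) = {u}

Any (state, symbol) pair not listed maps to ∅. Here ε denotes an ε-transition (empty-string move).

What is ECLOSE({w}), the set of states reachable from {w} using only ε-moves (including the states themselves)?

Begin with {w}.
No ε-moves leave this set, so the closure equals the set itself.

{w}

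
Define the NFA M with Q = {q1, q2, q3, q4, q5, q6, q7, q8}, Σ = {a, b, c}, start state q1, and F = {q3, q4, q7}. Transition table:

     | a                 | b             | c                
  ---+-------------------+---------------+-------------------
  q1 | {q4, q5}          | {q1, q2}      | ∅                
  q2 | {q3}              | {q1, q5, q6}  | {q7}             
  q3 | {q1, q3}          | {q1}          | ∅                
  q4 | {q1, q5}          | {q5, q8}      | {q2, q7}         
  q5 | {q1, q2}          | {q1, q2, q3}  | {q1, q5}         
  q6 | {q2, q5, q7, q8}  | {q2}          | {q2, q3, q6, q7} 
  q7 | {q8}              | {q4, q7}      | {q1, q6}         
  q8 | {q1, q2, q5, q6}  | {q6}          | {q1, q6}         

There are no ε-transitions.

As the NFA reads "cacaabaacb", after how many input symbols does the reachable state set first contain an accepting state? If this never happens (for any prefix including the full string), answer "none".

Start in {q1}.
Read 'c': q1→∅; now ∅.
The set is empty and remains empty for the remaining 9 symbols.
No reachable set along the way intersects F.

none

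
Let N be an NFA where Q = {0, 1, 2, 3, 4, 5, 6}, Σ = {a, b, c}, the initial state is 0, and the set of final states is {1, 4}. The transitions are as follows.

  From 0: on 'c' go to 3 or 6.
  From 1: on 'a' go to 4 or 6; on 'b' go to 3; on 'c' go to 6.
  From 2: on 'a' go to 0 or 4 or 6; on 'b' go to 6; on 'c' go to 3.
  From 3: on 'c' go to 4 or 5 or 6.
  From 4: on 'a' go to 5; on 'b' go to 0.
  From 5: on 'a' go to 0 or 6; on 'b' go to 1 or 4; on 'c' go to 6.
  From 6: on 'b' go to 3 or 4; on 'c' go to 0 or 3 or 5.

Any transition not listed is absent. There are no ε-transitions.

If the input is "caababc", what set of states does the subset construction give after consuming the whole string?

Start in {0}.
Read 'c': {0} → {3, 6}.
Read 'a': {3, 6} → ∅.
The set is empty and remains empty for the remaining 5 symbols.

∅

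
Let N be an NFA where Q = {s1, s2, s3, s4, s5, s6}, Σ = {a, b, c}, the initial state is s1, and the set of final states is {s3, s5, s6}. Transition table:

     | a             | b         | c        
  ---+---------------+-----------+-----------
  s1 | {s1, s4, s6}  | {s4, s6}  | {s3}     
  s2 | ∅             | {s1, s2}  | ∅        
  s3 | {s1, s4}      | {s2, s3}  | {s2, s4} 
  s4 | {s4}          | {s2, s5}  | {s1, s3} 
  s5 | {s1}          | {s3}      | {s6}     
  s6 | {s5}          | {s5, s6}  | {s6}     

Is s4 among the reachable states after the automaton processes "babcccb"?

Start in {s1}.
Read 'b': s1→{s4, s6}; now {s4, s6}.
Read 'a': s4→{s4}, s6→{s5}; now {s4, s5}.
Read 'b': s4→{s2, s5}, s5→{s3}; now {s2, s3, s5}.
Read 'c': s2→∅, s3→{s2, s4}, s5→{s6}; now {s2, s4, s6}.
Read 'c': s2→∅, s4→{s1, s3}, s6→{s6}; now {s1, s3, s6}.
Read 'c': s1→{s3}, s3→{s2, s4}, s6→{s6}; now {s2, s3, s4, s6}.
Read 'b': s2→{s1, s2}, s3→{s2, s3}, s4→{s2, s5}, s6→{s5, s6}; now {s1, s2, s3, s5, s6}.
State s4 is not in {s1, s2, s3, s5, s6}.

No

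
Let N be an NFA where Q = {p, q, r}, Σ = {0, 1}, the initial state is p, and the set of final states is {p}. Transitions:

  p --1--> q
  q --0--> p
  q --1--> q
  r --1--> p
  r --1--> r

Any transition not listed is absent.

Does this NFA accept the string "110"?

Start in {p}.
Read '1': p→{q}; now {q}.
Read '1': q→{q}; now {q}.
Read '0': q→{p}; now {p}.
The final set {p} contains the accepting state p.

Yes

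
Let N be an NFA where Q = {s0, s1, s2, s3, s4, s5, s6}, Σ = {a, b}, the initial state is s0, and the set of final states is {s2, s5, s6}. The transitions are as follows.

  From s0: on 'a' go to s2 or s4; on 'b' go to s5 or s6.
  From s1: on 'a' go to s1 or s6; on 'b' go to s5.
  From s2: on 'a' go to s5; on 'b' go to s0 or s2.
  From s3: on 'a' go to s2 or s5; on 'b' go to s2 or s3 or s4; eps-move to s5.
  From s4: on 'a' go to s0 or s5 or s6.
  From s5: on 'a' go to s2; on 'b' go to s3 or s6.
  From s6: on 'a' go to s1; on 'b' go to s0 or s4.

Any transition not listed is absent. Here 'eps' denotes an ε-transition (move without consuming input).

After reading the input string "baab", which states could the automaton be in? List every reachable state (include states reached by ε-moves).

Start in {s0}.
Read 'b': s0→{s5, s6}; now {s5, s6}.
Read 'a': s5→{s2}, s6→{s1}; now {s1, s2}.
Read 'a': s1→{s1, s6}, s2→{s5}; now {s1, s5, s6}.
Read 'b': s1→{s5}, s5→{s3, s6}, s6→{s0, s4}; now {s0, s3, s4, s5, s6}.

{s0, s3, s4, s5, s6}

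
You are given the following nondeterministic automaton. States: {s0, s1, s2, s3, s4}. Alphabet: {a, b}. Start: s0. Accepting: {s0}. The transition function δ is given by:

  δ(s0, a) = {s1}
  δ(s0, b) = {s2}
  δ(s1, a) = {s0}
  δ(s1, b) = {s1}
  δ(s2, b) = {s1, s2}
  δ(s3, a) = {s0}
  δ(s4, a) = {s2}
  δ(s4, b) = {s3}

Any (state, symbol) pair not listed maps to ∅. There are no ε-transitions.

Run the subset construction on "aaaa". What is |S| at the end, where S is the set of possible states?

1

Start in {s0}.
Read 'a': s0→{s1}; now {s1}.
Read 'a': s1→{s0}; now {s0}.
Read 'a': s0→{s1}; now {s1}.
Read 'a': s1→{s0}; now {s0}.
That set has 1 state.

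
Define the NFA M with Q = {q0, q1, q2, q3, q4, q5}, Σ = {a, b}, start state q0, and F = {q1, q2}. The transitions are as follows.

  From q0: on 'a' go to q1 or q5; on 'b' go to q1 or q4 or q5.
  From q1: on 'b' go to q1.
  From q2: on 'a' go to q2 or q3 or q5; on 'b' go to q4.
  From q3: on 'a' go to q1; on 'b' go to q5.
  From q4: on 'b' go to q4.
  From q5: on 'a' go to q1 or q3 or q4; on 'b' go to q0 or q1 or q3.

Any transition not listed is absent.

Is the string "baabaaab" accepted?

No

Start in {q0}.
Read 'b': q0→{q1, q4, q5}; now {q1, q4, q5}.
Read 'a': q1→∅, q4→∅, q5→{q1, q3, q4}; now {q1, q3, q4}.
Read 'a': q1→∅, q3→{q1}, q4→∅; now {q1}.
Read 'b': q1→{q1}; now {q1}.
Read 'a': q1→∅; now ∅.
The set is empty and remains empty for the remaining 3 symbols.
The final set ∅ contains no accepting state.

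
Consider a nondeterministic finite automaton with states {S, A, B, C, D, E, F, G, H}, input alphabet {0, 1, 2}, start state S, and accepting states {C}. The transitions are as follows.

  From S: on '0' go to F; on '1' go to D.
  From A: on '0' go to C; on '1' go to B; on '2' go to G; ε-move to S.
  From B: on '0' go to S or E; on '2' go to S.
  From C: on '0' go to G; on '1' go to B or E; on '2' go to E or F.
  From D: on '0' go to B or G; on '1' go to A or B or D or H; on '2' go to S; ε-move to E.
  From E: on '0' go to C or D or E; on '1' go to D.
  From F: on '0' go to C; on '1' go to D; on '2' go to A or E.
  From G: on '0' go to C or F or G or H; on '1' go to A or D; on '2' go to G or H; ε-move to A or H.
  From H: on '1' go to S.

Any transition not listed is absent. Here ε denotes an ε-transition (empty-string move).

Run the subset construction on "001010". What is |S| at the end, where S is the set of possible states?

9

Start in {S}.
Read '0': S→{F}; now {F}.
Read '0': F→{C}; now {C}.
Read '1': C→{B, E}; now {B, E}.
Read '0': B→{S, E}, E→{C, D, E}; now {S, C, D, E}.
Read '1': S→{D}, C→{B, E}, D→{A, B, D, H}, E→{D}; union {A, B, D, E, H}; ε-closure = {S, A, B, D, E, H}.
Read '0': S→{F}, A→{C}, B→{S, E}, D→{B, G}, E→{C, D, E}, H→∅; union {S, B, C, D, E, F, G}; ε-closure = {S, A, B, C, D, E, F, G, H}.
That set has 9 states.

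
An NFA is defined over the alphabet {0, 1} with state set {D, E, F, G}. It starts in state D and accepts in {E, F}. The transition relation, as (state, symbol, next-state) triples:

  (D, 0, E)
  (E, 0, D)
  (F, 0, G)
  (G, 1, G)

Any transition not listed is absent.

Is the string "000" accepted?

Yes

Start in {D}.
Read '0': {D} → {E}.
Read '0': {E} → {D}.
Read '0': {D} → {E}.
The final set {E} contains the accepting state E.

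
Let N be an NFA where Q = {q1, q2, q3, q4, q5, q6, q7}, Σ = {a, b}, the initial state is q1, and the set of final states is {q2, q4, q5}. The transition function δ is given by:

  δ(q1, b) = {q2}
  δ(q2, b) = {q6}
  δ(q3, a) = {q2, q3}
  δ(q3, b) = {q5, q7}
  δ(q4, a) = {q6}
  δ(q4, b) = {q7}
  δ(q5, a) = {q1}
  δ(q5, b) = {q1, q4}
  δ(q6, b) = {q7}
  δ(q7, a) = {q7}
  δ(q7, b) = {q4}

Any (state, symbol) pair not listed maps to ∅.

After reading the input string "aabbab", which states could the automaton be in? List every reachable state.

∅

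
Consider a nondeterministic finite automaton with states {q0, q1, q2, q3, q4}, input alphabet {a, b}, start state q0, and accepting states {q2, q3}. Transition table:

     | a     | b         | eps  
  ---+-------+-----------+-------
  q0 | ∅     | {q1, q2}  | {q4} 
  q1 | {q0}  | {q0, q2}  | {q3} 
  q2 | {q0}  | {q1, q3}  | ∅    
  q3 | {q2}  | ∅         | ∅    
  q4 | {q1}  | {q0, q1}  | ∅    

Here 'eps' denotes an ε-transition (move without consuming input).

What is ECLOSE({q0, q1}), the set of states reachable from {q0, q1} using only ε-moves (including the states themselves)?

Begin with {q0, q1}.
ε-move q0 → q4; add q4.
ε-move q1 → q3; add q3.

{q0, q1, q3, q4}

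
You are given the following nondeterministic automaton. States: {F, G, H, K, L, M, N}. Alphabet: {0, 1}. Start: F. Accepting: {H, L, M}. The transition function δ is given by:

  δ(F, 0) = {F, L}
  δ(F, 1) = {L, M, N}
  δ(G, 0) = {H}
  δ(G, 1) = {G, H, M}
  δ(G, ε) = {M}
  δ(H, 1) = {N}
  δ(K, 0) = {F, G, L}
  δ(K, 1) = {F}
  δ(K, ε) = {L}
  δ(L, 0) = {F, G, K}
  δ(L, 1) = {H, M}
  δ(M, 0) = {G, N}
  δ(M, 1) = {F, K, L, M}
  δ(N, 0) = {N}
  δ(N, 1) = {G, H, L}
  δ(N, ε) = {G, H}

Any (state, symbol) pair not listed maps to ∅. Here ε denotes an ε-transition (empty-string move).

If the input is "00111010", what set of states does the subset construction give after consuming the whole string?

{F, G, H, K, L, M, N}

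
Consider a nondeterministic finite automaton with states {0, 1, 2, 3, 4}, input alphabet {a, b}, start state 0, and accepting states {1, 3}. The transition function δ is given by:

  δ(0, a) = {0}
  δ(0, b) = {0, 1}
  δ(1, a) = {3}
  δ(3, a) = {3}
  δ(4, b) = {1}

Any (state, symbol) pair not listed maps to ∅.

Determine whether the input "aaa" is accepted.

No

Start in {0}.
Read 'a': 0→{0}; now {0}.
Read 'a': 0→{0}; now {0}.
Read 'a': 0→{0}; now {0}.
The final set {0} contains no accepting state.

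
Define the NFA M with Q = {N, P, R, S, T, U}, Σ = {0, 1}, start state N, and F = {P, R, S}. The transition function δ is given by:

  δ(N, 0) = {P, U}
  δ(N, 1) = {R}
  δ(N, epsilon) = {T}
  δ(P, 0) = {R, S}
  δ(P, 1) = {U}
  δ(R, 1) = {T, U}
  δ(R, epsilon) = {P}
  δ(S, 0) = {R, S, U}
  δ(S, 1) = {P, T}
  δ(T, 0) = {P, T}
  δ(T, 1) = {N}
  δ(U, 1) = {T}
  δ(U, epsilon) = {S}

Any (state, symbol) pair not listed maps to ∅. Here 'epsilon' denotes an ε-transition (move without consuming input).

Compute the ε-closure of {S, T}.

Begin with {S, T}.
No ε-moves leave this set, so the closure equals the set itself.

{S, T}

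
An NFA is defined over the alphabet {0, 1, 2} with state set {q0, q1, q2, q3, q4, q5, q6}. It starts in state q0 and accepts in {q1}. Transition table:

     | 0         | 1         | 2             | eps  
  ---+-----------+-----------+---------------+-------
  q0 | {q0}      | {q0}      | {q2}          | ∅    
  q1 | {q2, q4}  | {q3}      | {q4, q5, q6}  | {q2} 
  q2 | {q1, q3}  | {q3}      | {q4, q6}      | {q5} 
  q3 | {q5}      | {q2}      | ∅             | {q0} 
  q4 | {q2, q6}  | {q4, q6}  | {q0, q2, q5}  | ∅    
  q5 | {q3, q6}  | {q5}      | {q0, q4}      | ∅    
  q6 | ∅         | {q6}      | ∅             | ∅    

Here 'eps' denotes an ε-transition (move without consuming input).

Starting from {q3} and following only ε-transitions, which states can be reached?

{q0, q3}

Begin with {q3}.
ε-move q3 → q0; add q0.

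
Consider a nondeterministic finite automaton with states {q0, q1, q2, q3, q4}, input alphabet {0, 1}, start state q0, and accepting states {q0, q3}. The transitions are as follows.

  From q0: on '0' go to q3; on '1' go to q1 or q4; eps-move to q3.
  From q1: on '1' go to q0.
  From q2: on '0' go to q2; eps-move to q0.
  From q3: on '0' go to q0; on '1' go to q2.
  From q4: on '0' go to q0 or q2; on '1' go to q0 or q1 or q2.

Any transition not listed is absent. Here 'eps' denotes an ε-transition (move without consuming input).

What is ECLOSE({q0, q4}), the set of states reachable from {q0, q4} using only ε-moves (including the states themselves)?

{q0, q3, q4}

Begin with {q0, q4}.
ε-move q0 → q3; add q3.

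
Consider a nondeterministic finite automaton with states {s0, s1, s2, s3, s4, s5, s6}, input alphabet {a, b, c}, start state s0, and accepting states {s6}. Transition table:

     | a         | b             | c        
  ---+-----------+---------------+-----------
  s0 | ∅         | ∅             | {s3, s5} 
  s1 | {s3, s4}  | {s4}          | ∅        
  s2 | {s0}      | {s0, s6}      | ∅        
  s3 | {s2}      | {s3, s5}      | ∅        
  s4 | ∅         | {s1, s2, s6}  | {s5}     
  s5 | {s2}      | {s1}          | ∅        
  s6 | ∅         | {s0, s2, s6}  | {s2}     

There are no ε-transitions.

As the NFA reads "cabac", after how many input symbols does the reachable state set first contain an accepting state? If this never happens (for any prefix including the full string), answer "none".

Start in {s0}.
Read 'c': s0→{s3, s5}; now {s3, s5}.
Read 'a': s3→{s2}, s5→{s2}; now {s2}.
Read 'b': s2→{s0, s6}; now {s0, s6}.
None of the earlier sets intersect F, but {s0, s6} does.

3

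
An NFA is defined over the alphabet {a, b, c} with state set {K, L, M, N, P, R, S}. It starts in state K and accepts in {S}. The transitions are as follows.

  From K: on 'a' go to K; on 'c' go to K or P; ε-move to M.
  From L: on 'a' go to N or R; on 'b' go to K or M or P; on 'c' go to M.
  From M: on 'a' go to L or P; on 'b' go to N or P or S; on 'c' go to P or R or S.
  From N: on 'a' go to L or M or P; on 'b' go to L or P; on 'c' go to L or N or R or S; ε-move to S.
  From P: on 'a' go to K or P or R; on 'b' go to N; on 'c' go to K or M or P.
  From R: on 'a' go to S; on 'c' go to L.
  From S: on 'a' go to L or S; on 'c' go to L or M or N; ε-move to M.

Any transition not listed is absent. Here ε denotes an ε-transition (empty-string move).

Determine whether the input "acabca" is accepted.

Start: ε-closure({K}) = {K, M}.
Read 'a': {K, M} → {K, L, M, P}.
Read 'c': {K, L, M, P} → {K, M, P, R, S}.
Read 'a': {K, M, P, R, S} → {K, L, M, P, R, S}.
Read 'b': {K, L, M, P, R, S} → {K, M, N, P, S}.
Read 'c': {K, M, N, P, S} → {K, L, M, N, P, R, S}.
Read 'a': {K, L, M, N, P, R, S} → {K, L, M, N, P, R, S}.
The final set {K, L, M, N, P, R, S} contains the accepting state S.

Yes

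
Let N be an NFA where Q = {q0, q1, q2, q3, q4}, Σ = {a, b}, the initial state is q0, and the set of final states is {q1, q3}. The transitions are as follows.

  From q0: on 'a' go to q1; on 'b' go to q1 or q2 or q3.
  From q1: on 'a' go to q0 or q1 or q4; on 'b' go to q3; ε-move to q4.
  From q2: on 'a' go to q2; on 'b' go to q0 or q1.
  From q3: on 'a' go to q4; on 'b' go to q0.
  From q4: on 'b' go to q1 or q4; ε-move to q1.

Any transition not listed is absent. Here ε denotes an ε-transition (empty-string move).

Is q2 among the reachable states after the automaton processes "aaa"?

Start in {q0}.
Read 'a': q0→{q1}; union {q1}; ε-closure = {q1, q4}.
Read 'a': q1→{q0, q1, q4}, q4→∅; now {q0, q1, q4}.
Read 'a': q0→{q1}, q1→{q0, q1, q4}, q4→∅; now {q0, q1, q4}.
State q2 is not in {q0, q1, q4}.

No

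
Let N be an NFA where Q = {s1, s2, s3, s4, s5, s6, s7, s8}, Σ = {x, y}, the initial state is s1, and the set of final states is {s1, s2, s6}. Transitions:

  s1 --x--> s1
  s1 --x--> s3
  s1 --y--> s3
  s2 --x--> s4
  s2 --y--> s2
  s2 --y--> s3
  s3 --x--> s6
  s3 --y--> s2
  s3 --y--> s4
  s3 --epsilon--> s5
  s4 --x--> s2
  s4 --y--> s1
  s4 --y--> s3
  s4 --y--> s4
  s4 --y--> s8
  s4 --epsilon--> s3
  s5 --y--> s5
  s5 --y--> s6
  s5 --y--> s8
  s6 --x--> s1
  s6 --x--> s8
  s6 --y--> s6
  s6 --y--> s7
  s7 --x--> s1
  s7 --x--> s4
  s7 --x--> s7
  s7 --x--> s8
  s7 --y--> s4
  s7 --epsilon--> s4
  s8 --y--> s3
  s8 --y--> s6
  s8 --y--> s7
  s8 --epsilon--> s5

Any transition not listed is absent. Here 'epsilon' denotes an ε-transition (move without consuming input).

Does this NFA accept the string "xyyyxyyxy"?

Yes

Start in {s1}.
Read 'x': {s1} → {s1, s3, s5}.
Read 'y': {s1, s3, s5} → {s2, s3, s4, s5, s6, s8}.
Read 'y': {s2, s3, s4, s5, s6, s8} → {s1, s2, s3, s4, s5, s6, s7, s8}.
Read 'y': {s1, s2, s3, s4, s5, s6, s7, s8} → {s1, s2, s3, s4, s5, s6, s7, s8}.
Read 'x': {s1, s2, s3, s4, s5, s6, s7, s8} → {s1, s2, s3, s4, s5, s6, s7, s8}.
Read 'y': {s1, s2, s3, s4, s5, s6, s7, s8} → {s1, s2, s3, s4, s5, s6, s7, s8}.
Read 'y': {s1, s2, s3, s4, s5, s6, s7, s8} → {s1, s2, s3, s4, s5, s6, s7, s8}.
Read 'x': {s1, s2, s3, s4, s5, s6, s7, s8} → {s1, s2, s3, s4, s5, s6, s7, s8}.
Read 'y': {s1, s2, s3, s4, s5, s6, s7, s8} → {s1, s2, s3, s4, s5, s6, s7, s8}.
The final set {s1, s2, s3, s4, s5, s6, s7, s8} contains the accepting states s1, s2, s6.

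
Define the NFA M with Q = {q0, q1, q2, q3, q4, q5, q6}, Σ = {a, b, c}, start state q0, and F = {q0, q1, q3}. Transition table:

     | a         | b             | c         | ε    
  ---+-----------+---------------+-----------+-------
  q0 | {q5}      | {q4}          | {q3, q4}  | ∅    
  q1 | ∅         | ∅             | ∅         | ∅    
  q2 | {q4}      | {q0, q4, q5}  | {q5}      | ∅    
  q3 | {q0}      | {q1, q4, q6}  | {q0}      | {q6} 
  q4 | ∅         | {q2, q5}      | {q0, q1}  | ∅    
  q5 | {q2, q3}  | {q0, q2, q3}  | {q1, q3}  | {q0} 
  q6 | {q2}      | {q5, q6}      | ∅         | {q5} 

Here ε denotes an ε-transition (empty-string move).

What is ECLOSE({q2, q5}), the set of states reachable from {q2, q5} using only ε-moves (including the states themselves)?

{q0, q2, q5}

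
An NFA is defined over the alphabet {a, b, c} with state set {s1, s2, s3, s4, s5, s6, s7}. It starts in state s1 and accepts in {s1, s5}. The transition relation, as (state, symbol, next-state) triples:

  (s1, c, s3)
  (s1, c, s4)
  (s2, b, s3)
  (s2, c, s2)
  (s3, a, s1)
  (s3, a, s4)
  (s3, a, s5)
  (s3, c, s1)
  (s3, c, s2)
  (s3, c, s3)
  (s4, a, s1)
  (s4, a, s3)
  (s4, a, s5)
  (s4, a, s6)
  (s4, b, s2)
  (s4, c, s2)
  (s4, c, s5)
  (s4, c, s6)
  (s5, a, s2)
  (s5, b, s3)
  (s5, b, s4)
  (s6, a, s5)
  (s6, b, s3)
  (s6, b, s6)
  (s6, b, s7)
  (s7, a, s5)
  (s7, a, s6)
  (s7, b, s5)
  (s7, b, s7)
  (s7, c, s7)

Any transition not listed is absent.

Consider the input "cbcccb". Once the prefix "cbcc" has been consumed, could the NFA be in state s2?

Start in {s1}.
Read 'c': s1→{s3, s4}; now {s3, s4}.
Read 'b': s3→∅, s4→{s2}; now {s2}.
Read 'c': s2→{s2}; now {s2}.
Read 'c': s2→{s2}; now {s2}.
State s2 is in {s2}.

Yes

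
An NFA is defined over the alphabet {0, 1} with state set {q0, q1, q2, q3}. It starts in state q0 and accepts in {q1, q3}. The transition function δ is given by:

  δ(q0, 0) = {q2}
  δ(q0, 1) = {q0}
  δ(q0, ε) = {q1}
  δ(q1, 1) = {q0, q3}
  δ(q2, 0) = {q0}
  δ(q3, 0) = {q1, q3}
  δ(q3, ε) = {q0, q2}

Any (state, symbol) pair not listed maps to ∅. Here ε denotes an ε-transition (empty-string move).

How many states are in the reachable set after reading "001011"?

4

Start: ε-closure({q0}) = {q0, q1}.
Read '0': q0→{q2}, q1→∅; now {q2}.
Read '0': q2→{q0}; union {q0}; ε-closure = {q0, q1}.
Read '1': q0→{q0}, q1→{q0, q3}; union {q0, q3}; ε-closure = {q0, q1, q2, q3}.
Read '0': q0→{q2}, q1→∅, q2→{q0}, q3→{q1, q3}; now {q0, q1, q2, q3}.
Read '1': q0→{q0}, q1→{q0, q3}, q2→∅, q3→∅; union {q0, q3}; ε-closure = {q0, q1, q2, q3}.
Read '1': q0→{q0}, q1→{q0, q3}, q2→∅, q3→∅; union {q0, q3}; ε-closure = {q0, q1, q2, q3}.
That set has 4 states.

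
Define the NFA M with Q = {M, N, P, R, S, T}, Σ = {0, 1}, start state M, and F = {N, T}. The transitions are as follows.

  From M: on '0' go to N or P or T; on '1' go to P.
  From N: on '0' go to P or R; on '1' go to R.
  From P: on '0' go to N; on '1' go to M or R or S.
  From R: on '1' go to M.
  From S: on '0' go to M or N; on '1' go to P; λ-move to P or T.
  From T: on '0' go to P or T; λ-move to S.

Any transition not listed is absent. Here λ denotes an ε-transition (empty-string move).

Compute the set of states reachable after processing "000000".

Start in {M}.
Read '0': {M} → {N, P, S, T}.
Read '0': {N, P, S, T} → {M, N, P, R, S, T}.
Read '0': {M, N, P, R, S, T} → {M, N, P, R, S, T}.
Read '0': {M, N, P, R, S, T} → {M, N, P, R, S, T}.
Read '0': {M, N, P, R, S, T} → {M, N, P, R, S, T}.
Read '0': {M, N, P, R, S, T} → {M, N, P, R, S, T}.

{M, N, P, R, S, T}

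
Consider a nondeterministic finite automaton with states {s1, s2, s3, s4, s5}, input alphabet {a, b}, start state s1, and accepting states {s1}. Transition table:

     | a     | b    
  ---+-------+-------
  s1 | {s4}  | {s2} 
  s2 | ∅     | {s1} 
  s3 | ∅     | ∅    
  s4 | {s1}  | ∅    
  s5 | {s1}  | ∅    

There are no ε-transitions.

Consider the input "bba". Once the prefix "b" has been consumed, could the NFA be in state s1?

No

Start in {s1}.
Read 'b': {s1} → {s2}.
State s1 is not in {s2}.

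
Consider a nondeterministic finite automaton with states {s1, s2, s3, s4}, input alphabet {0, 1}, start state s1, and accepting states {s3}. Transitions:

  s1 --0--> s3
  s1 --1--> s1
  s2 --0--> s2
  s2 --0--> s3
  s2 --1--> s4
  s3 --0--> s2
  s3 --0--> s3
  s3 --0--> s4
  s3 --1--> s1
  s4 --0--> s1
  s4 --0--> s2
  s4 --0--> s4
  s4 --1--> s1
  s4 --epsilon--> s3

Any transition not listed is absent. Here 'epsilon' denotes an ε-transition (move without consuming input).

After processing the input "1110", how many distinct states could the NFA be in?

1

Start in {s1}.
Read '1': s1→{s1}; now {s1}.
Read '1': s1→{s1}; now {s1}.
Read '1': s1→{s1}; now {s1}.
Read '0': s1→{s3}; now {s3}.
That set has 1 state.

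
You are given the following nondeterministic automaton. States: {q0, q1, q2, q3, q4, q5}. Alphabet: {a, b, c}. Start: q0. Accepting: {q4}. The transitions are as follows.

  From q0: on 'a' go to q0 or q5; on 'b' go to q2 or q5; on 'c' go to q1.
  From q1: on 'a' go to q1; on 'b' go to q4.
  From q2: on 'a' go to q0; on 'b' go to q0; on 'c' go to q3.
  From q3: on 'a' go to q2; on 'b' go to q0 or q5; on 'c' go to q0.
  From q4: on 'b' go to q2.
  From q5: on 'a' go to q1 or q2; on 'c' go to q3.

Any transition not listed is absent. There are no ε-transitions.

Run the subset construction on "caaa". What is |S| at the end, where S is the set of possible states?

1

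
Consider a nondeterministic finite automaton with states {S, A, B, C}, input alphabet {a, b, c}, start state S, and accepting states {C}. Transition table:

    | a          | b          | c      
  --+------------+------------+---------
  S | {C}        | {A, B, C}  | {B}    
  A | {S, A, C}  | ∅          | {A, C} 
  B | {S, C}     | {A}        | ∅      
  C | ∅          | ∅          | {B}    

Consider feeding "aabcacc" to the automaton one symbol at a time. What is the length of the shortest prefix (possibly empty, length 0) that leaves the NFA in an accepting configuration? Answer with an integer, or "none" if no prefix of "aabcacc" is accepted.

Start in {S}.
Read 'a': S→{C}; now {C}.
None of the earlier sets intersect F, but {C} does.

1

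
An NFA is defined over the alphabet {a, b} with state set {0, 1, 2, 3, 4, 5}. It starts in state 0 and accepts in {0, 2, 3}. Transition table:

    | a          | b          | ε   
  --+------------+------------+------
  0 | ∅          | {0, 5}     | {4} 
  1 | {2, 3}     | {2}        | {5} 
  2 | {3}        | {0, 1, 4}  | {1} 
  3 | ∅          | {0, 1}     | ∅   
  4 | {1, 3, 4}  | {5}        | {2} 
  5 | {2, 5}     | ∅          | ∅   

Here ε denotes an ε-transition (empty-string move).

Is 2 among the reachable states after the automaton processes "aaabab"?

Start: ε-closure({0}) = {0, 1, 2, 4, 5}.
Read 'a': 0→∅, 1→{2, 3}, 2→{3}, 4→{1, 3, 4}, 5→{2, 5}; now {1, 2, 3, 4, 5}.
Read 'a': 1→{2, 3}, 2→{3}, 3→∅, 4→{1, 3, 4}, 5→{2, 5}; now {1, 2, 3, 4, 5}.
Read 'a': 1→{2, 3}, 2→{3}, 3→∅, 4→{1, 3, 4}, 5→{2, 5}; now {1, 2, 3, 4, 5}.
Read 'b': 1→{2}, 2→{0, 1, 4}, 3→{0, 1}, 4→{5}, 5→∅; now {0, 1, 2, 4, 5}.
Read 'a': 0→∅, 1→{2, 3}, 2→{3}, 4→{1, 3, 4}, 5→{2, 5}; now {1, 2, 3, 4, 5}.
Read 'b': 1→{2}, 2→{0, 1, 4}, 3→{0, 1}, 4→{5}, 5→∅; now {0, 1, 2, 4, 5}.
State 2 is in {0, 1, 2, 4, 5}.

Yes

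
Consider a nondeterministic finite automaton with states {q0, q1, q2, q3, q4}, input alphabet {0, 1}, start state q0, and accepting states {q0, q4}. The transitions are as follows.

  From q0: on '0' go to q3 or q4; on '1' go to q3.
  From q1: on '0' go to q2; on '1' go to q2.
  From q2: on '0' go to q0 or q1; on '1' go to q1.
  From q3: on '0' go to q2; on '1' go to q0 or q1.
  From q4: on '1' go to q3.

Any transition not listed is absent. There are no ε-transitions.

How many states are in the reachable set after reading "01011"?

Start in {q0}.
Read '0': q0→{q3, q4}; now {q3, q4}.
Read '1': q3→{q0, q1}, q4→{q3}; now {q0, q1, q3}.
Read '0': q0→{q3, q4}, q1→{q2}, q3→{q2}; now {q2, q3, q4}.
Read '1': q2→{q1}, q3→{q0, q1}, q4→{q3}; now {q0, q1, q3}.
Read '1': q0→{q3}, q1→{q2}, q3→{q0, q1}; now {q0, q1, q2, q3}.
That set has 4 states.

4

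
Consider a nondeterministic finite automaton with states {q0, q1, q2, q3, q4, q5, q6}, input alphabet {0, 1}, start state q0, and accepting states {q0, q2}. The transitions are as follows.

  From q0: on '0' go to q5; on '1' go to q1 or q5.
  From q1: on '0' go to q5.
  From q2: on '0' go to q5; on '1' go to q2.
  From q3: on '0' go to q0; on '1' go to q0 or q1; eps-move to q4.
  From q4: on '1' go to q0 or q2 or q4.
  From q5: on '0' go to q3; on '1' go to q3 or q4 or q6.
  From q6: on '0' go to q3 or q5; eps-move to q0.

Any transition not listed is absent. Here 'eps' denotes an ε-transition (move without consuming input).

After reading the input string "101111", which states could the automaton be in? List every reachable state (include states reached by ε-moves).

{q0, q1, q2, q3, q4, q5, q6}

Start in {q0}.
Read '1': {q0} → {q1, q5}.
Read '0': {q1, q5} → {q3, q4, q5}.
Read '1': {q3, q4, q5} → {q0, q1, q2, q3, q4, q6}.
Read '1': {q0, q1, q2, q3, q4, q6} → {q0, q1, q2, q4, q5}.
Read '1': {q0, q1, q2, q4, q5} → {q0, q1, q2, q3, q4, q5, q6}.
Read '1': {q0, q1, q2, q3, q4, q5, q6} → {q0, q1, q2, q3, q4, q5, q6}.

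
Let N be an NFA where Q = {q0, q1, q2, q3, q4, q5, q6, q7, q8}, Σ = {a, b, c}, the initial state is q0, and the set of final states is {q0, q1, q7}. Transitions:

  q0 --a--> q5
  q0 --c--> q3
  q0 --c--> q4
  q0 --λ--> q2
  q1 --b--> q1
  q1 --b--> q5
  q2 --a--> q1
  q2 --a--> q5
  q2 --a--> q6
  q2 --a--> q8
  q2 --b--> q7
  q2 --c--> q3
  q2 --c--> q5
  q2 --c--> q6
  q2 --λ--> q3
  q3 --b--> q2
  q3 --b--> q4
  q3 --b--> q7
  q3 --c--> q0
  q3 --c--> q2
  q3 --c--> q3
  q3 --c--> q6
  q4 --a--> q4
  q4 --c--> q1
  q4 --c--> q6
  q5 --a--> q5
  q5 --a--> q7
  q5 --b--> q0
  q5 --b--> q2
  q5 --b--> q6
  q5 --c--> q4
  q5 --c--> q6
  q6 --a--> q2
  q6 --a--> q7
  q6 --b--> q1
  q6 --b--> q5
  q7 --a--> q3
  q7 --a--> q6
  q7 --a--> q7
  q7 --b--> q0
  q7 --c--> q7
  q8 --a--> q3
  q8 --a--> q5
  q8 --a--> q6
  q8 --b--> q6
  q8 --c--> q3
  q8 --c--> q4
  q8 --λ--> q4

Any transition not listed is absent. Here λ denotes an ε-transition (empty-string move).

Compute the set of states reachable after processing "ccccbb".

{q0, q1, q2, q3, q4, q5, q6, q7}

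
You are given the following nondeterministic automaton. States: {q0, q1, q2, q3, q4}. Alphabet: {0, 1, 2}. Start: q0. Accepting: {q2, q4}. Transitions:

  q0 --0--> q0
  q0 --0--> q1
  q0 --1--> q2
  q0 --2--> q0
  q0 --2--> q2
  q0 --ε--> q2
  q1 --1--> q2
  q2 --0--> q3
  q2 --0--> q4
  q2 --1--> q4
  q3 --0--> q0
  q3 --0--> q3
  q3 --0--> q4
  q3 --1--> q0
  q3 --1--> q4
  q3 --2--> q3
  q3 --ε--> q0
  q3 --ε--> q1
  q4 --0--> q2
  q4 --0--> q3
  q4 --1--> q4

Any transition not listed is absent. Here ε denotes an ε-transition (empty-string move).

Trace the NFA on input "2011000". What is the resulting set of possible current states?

{q0, q1, q2, q3, q4}

Start: ε-closure({q0}) = {q0, q2}.
Read '2': q0→{q0, q2}, q2→∅; now {q0, q2}.
Read '0': q0→{q0, q1}, q2→{q3, q4}; union {q0, q1, q3, q4}; ε-closure = {q0, q1, q2, q3, q4}.
Read '1': q0→{q2}, q1→{q2}, q2→{q4}, q3→{q0, q4}, q4→{q4}; now {q0, q2, q4}.
Read '1': q0→{q2}, q2→{q4}, q4→{q4}; now {q2, q4}.
Read '0': q2→{q3, q4}, q4→{q2, q3}; union {q2, q3, q4}; ε-closure = {q0, q1, q2, q3, q4}.
Read '0': q0→{q0, q1}, q1→∅, q2→{q3, q4}, q3→{q0, q3, q4}, q4→{q2, q3}; now {q0, q1, q2, q3, q4}.
Read '0': q0→{q0, q1}, q1→∅, q2→{q3, q4}, q3→{q0, q3, q4}, q4→{q2, q3}; now {q0, q1, q2, q3, q4}.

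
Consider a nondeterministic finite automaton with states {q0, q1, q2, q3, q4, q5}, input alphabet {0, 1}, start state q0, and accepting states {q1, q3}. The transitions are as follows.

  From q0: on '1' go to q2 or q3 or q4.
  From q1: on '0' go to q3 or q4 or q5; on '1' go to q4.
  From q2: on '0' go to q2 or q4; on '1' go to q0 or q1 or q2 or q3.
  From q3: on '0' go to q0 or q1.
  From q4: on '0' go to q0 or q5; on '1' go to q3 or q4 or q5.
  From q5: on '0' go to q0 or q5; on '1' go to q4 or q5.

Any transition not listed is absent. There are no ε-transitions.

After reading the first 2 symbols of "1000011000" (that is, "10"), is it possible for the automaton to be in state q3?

No

Start in {q0}.
Read '1': q0→{q2, q3, q4}; now {q2, q3, q4}.
Read '0': q2→{q2, q4}, q3→{q0, q1}, q4→{q0, q5}; now {q0, q1, q2, q4, q5}.
State q3 is not in {q0, q1, q2, q4, q5}.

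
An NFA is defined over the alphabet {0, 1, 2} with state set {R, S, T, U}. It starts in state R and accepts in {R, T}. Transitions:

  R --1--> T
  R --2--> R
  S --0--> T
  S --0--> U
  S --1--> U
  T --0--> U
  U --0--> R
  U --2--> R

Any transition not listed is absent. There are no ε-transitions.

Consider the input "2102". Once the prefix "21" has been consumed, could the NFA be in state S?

Start in {R}.
Read '2': {R} → {R}.
Read '1': {R} → {T}.
State S is not in {T}.

No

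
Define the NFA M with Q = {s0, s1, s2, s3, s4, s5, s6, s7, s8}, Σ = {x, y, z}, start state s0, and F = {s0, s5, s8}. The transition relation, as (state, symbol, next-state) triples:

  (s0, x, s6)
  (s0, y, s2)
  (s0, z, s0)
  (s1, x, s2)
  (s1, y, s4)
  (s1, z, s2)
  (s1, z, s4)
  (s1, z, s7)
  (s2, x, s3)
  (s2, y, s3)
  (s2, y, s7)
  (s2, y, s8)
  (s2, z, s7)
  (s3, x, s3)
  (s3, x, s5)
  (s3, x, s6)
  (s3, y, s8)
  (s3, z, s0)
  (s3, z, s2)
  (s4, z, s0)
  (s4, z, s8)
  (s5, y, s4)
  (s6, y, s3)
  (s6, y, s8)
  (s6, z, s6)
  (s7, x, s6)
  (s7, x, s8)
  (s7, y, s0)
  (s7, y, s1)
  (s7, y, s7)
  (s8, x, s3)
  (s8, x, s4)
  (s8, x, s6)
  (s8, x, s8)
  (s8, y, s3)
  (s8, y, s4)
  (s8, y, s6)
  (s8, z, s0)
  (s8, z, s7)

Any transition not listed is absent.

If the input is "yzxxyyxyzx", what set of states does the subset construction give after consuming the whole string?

{s3, s4, s6, s8}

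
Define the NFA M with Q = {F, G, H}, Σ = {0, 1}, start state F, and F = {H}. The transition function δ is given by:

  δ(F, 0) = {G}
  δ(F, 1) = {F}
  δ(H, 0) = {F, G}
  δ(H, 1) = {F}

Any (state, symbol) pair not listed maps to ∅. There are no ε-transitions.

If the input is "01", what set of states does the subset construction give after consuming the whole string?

∅

Start in {F}.
Read '0': F→{G}; now {G}.
Read '1': G→∅; now ∅.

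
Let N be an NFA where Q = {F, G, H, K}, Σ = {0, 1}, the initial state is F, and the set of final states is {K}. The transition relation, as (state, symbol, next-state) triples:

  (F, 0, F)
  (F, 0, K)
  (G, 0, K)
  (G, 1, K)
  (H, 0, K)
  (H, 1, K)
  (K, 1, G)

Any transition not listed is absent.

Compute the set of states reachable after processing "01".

{G}

Start in {F}.
Read '0': {F} → {F, K}.
Read '1': {F, K} → {G}.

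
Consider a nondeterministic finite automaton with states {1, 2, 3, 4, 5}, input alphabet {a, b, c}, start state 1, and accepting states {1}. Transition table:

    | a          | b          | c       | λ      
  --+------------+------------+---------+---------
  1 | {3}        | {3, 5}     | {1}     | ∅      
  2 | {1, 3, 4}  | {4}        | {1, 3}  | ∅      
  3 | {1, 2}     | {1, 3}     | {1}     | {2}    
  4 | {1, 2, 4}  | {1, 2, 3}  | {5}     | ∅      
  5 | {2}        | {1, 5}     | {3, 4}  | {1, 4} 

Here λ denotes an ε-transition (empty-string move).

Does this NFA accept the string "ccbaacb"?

Yes

Start in {1}.
Read 'c': {1} → {1}.
Read 'c': {1} → {1}.
Read 'b': {1} → {1, 2, 3, 4, 5}.
Read 'a': {1, 2, 3, 4, 5} → {1, 2, 3, 4}.
Read 'a': {1, 2, 3, 4} → {1, 2, 3, 4}.
Read 'c': {1, 2, 3, 4} → {1, 2, 3, 4, 5}.
Read 'b': {1, 2, 3, 4, 5} → {1, 2, 3, 4, 5}.
The final set {1, 2, 3, 4, 5} contains the accepting state 1.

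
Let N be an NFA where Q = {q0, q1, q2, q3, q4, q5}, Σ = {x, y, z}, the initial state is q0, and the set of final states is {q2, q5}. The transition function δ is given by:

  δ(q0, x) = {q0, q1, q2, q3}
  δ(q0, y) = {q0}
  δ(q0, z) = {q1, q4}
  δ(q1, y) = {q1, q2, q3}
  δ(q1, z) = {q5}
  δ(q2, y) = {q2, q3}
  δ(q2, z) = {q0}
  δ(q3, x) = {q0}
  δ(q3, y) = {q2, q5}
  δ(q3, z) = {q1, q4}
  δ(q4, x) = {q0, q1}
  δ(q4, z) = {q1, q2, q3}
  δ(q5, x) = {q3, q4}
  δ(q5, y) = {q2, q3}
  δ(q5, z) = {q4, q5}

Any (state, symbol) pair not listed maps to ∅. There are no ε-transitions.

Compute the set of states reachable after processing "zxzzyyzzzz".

Start in {q0}.
Read 'z': {q0} → {q1, q4}.
Read 'x': {q1, q4} → {q0, q1}.
Read 'z': {q0, q1} → {q1, q4, q5}.
Read 'z': {q1, q4, q5} → {q1, q2, q3, q4, q5}.
Read 'y': {q1, q2, q3, q4, q5} → {q1, q2, q3, q5}.
Read 'y': {q1, q2, q3, q5} → {q1, q2, q3, q5}.
Read 'z': {q1, q2, q3, q5} → {q0, q1, q4, q5}.
Read 'z': {q0, q1, q4, q5} → {q1, q2, q3, q4, q5}.
Read 'z': {q1, q2, q3, q4, q5} → {q0, q1, q2, q3, q4, q5}.
Read 'z': {q0, q1, q2, q3, q4, q5} → {q0, q1, q2, q3, q4, q5}.

{q0, q1, q2, q3, q4, q5}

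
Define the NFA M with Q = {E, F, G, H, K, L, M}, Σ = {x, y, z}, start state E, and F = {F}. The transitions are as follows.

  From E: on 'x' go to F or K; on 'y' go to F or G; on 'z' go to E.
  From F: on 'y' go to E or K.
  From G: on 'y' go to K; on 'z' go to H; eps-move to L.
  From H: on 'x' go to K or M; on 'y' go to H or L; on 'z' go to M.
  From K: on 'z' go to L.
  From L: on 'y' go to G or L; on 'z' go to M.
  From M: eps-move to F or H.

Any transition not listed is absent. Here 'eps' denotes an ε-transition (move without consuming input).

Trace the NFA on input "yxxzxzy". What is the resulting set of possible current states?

Start in {E}.
Read 'y': E→{F, G}; union {F, G}; ε-closure = {F, G, L}.
Read 'x': F→∅, G→∅, L→∅; now ∅.
The set is empty and remains empty for the remaining 5 symbols.

∅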